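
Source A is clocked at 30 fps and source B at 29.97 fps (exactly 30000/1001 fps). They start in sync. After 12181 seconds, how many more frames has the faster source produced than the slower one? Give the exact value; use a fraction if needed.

A emits 30 × 12181 = 365430 frames; B emits 30000/1001 × 12181 = 28110000/77.
Difference = 28110/77 frames (≈ 365.0649); B is behind A.

28110/77 frames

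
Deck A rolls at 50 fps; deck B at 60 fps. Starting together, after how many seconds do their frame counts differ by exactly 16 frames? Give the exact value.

1.6 seconds

The gap grows by |60 − 50| = 10 frames per second.
Time for a 16-frame gap: 16 ÷ (10) = 1.6 s.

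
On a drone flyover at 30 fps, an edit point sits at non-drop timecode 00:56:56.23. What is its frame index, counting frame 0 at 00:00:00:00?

Total seconds to the label: (0 × 3600 + 56 × 60 + 56) = 3416.
Frame index = 3416 × 30 + 23 = 102503.

102503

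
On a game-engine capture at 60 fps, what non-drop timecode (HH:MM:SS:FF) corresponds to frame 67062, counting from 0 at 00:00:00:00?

00:18:37:42

67062 ÷ 60 = 1117 full seconds, remainder 42 frames.
1117 s = 0 h 18 min 37 s.
Timecode: 00:18:37:42.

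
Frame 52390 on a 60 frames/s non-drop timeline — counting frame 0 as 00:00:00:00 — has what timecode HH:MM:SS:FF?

52390 ÷ 60 = 873 full seconds, remainder 10 frames.
873 s = 0 h 14 min 33 s.
Timecode: 00:14:33:10.

00:14:33:10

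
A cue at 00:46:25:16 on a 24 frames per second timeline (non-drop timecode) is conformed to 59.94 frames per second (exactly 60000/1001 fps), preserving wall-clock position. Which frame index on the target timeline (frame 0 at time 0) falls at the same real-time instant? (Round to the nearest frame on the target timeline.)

Source frame index: (0×3600 + 46×60 + 25) × 24 + 16 = 66856.
Real time: 66856 / (24) = 8357/3 s.
Target frame: (8357/3) × (60000/1001) = 167140000/1001 ≈ 166973.027 → 166973.

frame 166973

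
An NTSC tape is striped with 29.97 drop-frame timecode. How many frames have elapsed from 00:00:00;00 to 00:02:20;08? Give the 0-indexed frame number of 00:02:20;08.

4204

As if non-drop at 30 labels/s: (0 × 3600 + 2 × 60 + 20) × 30 + 8 = 4208.
Minute boundaries passed: 2; those not divisible by 10: 2 − 0 = 2; dropped labels = 2 × 2 = 4.
Actual frame index = 4208 − 4 = 4204.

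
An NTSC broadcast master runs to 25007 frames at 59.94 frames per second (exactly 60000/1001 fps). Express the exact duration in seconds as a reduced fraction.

Running time = 25007 ÷ (60000/1001) = 25007 × 1001/60000 = 25032007/60000 s.

25032007/60000 seconds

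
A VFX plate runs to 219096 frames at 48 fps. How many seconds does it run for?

Running time = 219096 / (48) = 4564.5 s.

4564.5 seconds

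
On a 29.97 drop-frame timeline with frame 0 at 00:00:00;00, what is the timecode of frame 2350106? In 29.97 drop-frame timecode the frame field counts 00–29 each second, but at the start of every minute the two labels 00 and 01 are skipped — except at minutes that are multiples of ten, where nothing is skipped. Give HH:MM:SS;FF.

Each 10-minute DF block holds 10 × 60 × 30 − 9 × 2 = 17982 frames. 2350106 ÷ 17982 → 130 full blocks, remainder 12446.
Within the partial block the first minute is 1800 frames and each further minute 1798, so 6 further minute boundaries passed. Total skipped labels = 18 × 130 + 2 × 6 = 2352.
Non-drop label index = 2350106 + 2352 = 2352458; at 30 labels/s that is 21:46:55:08, i.e. DF 21:46:55;08.

21:46:55;08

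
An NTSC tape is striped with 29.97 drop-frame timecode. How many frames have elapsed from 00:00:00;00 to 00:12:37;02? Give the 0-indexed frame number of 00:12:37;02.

As if non-drop at 30 labels/s: (0 × 3600 + 12 × 60 + 37) × 30 + 2 = 22712.
Minute boundaries passed: 12; those not divisible by 10: 12 − 1 = 11; dropped labels = 2 × 11 = 22.
Actual frame index = 22712 − 22 = 22690.

22690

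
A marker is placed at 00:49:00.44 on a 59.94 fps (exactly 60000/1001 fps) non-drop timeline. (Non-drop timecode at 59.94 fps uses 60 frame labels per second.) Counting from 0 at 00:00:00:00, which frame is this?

176444

Total seconds to the label: (0 × 3600 + 49 × 60 + 0) = 2940.
Frame index = 2940 × 60 + 44 = 176444.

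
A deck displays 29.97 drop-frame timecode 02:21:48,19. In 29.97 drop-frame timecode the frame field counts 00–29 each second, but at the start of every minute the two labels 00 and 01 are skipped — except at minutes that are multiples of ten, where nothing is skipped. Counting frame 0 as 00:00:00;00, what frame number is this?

Complete 10-minute blocks: 14, each 17982 frames → 251748.
Remaining 1 whole minute in the current block: 1800 + 0 × 1798 = 1800 frames.
Within the current minute: 48 × 30 + 19 − 2 = 1457 (labels ;00/;01 skipped at this minute). Total = 251748 + 1800 + 1457 = 255005.

255005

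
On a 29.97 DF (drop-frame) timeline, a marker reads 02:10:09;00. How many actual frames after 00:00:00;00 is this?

As if non-drop at 30 labels/s: (2 × 3600 + 10 × 60 + 9) × 30 + 0 = 234270.
Minute boundaries passed: 130; those not divisible by 10: 130 − 13 = 117; dropped labels = 2 × 117 = 234.
Actual frame index = 234270 − 234 = 234036.

234036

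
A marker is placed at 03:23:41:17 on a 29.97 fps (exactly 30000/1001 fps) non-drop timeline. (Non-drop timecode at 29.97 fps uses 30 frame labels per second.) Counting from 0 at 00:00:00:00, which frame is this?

Total seconds to the label: (3 × 3600 + 23 × 60 + 41) = 12221.
Frame index = 12221 × 30 + 17 = 366647.

366647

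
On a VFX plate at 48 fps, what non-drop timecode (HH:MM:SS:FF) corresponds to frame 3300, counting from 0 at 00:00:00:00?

00:01:08:36

3300 ÷ 48 = 68 full seconds, remainder 36 frames.
68 s = 0 h 1 min 8 s.
Timecode: 00:01:08:36.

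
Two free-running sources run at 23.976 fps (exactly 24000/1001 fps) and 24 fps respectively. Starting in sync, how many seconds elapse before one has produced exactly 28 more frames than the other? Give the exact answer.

7007/6 seconds

The gap grows by |24 − 24000/1001| = 24/1001 frames per second.
Time for a 28-frame gap: 28 ÷ (24/1001) = 7007/6 s.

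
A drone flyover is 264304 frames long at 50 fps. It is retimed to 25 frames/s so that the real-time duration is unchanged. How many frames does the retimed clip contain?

132152 frames

Target frames = source frames × (target rate / source rate) = 264304 × (25)/(50) = 264304 × 1/2 = 132152.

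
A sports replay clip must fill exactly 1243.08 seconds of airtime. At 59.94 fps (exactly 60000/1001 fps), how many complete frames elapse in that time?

74510 frames

Frames = 1243.08 × 60000/1001 = 74584800/1001 ≈ 74510.2897.
Complete frames: 74510.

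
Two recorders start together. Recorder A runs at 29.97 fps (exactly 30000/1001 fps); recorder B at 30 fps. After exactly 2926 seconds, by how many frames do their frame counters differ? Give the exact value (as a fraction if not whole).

A emits 30000/1001 × 2926 = 1140000/13 frames; B emits 30 × 2926 = 87780.
Difference = 1140/13 frames (≈ 87.6923); B is ahead of A.

1140/13 frames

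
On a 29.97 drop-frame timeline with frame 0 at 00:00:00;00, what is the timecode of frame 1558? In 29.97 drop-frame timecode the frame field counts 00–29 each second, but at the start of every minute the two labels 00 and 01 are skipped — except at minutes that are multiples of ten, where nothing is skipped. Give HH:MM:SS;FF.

00:00:51;28

Ten DF minutes hold 17982 frames, so frame 1558 lies in block 0 (frames 0–17981) with 1558 frames into that block.
The block's first minute is 1800 frames and the rest 1798 each; 1558 frames reaches minute 0, so 0 × 18 + 0 × 2 = 0 labels have been skipped so far.
Adding those back, label number 1558 + 0 = 1558 at 30 labels/s is 51 s + 28 f = 0 h 0 min 51 s frame 28, i.e. 00:00:51;28.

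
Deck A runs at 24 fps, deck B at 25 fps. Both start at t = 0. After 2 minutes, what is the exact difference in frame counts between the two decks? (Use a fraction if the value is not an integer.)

2 min = 120 s.
A emits 24 × 120 = 2880 frames; B emits 25 × 120 = 3000.
Difference = 120 frames; B is ahead of A.

120 frames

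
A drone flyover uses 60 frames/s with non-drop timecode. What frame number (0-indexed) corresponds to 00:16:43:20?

Total seconds to the label: (0 × 3600 + 16 × 60 + 43) = 1003.
Frame index = 1003 × 60 + 20 = 60200.

60200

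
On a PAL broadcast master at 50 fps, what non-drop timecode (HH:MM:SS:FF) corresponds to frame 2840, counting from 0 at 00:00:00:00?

2840 ÷ 50 = 56 full seconds, remainder 40 frames.
56 s = 0 h 0 min 56 s.
Timecode: 00:00:56:40.

00:00:56:40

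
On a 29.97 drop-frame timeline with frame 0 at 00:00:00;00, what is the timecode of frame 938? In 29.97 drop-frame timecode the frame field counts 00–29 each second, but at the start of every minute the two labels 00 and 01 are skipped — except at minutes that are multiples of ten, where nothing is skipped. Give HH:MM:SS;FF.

00:00:31;08

Ten DF minutes hold 17982 frames, so frame 938 lies in block 0 (frames 0–17981) with 938 frames into that block.
The block's first minute is 1800 frames and the rest 1798 each; 938 frames reaches minute 0, so 0 × 18 + 0 × 2 = 0 labels have been skipped so far.
Adding those back, label number 938 + 0 = 938 at 30 labels/s is 31 s + 8 f = 0 h 0 min 31 s frame 8, i.e. 00:00:31;08.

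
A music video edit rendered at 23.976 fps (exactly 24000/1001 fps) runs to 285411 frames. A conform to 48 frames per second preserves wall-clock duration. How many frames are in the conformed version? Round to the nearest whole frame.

Frames at target rate = 285411 × (48) / (24000/1001) = 285696411/500 ≈ 571392.822.
Nearest whole frame: 571393.

571393 frames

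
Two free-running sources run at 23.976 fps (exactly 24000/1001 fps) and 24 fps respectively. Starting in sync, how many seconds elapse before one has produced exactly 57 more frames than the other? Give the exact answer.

2377.375 seconds

The gap grows by |24 − 24000/1001| = 24/1001 frames per second.
Time for a 57-frame gap: 57 ÷ (24/1001) = 2377.375 s.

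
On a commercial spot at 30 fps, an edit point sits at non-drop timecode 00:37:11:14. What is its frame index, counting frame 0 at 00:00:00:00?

Total seconds to the label: (0 × 3600 + 37 × 60 + 11) = 2231.
Frame index = 2231 × 30 + 14 = 66944.

66944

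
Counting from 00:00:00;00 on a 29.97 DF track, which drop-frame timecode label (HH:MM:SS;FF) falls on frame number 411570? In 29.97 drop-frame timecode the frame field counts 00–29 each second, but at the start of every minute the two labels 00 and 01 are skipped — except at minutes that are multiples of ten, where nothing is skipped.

03:48:52;22

Ten DF minutes hold 17982 frames, so frame 411570 lies in block 22 (frames 395604–413585) with 15966 frames into that block.
The block's first minute is 1800 frames and the rest 1798 each; 15966 frames reaches minute 8, so 22 × 18 + 8 × 2 = 412 labels have been skipped so far.
Adding those back, label number 411570 + 412 = 411982 at 30 labels/s is 13732 s + 22 f = 3 h 48 min 52 s frame 22, i.e. 03:48:52;22.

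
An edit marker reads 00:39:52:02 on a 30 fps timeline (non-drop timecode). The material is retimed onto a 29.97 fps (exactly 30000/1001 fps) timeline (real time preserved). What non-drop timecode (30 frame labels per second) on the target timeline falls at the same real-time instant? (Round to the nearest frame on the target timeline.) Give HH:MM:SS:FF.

Source frame index: (0×3600 + 39×60 + 52) × 30 + 2 = 71762.
Real time: 71762 / (30) = 35881/15 s.
Target frame: (35881/15) × (30000/1001) = 71762000/1001 ≈ 71690.310 → 71690.
At 30 labels/s: frame 71690 → 00:39:49:20.

00:39:49:20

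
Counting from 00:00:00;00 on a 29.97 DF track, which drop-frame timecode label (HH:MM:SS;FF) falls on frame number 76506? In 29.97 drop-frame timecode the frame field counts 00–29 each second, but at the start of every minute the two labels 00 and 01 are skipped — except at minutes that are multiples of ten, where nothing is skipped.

Ten DF minutes hold 17982 frames, so frame 76506 lies in block 4 (frames 71928–89909) with 4578 frames into that block.
The block's first minute is 1800 frames and the rest 1798 each; 4578 frames reaches minute 2, so 4 × 18 + 2 × 2 = 76 labels have been skipped so far.
Adding those back, label number 76506 + 76 = 76582 at 30 labels/s is 2552 s + 22 f = 0 h 42 min 32 s frame 22, i.e. 00:42:32;22.

00:42:32;22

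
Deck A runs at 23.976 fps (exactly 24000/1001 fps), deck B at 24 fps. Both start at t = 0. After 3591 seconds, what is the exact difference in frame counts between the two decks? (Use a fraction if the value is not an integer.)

12312/143 frames

A emits 24000/1001 × 3591 = 12312000/143 frames; B emits 24 × 3591 = 86184.
Difference = 12312/143 frames (≈ 86.0979); B is ahead of A.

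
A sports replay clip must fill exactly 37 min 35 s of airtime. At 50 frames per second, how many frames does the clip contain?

112750 frames

37 min 35 s = 2255 s.
Frames = 2255 × 50 = 112750.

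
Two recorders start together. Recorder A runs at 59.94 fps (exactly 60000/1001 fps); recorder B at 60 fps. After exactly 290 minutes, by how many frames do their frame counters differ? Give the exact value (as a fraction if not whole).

290 min = 17400 s.
A emits 60000/1001 × 17400 = 1044000000/1001 frames; B emits 60 × 17400 = 1044000.
Difference = 1044000/1001 frames (≈ 1042.9570); B is ahead of A.

1044000/1001 frames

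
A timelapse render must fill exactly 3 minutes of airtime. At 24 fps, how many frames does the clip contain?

4320 frames

3 min = 180 s.
Frames = 180 × 24 = 4320.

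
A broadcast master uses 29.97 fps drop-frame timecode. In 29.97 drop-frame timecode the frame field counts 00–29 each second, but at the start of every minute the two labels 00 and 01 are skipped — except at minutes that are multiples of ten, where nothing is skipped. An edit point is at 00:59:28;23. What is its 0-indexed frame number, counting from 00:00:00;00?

106955

As if non-drop at 30 labels/s: (0 × 3600 + 59 × 60 + 28) × 30 + 23 = 107063.
Minute boundaries passed: 59; those not divisible by 10: 59 − 5 = 54; dropped labels = 2 × 54 = 108.
Actual frame index = 107063 − 108 = 106955.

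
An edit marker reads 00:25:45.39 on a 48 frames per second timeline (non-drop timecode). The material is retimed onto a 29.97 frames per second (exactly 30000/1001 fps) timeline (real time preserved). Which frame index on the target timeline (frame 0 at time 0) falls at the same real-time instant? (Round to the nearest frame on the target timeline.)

Source frame index: (0×3600 + 25×60 + 45) × 48 + 39 = 74199.
Real time: 74199 / (48) = 24733/16 s.
Target frame: (24733/16) × (30000/1001) = 46374375/1001 ≈ 46328.047 → 46328.

frame 46328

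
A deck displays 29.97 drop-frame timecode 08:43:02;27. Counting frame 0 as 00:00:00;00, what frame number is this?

Complete 10-minute blocks: 52, each 17982 frames → 935064.
Remaining 3 whole minutes in the current block: 1800 + 2 × 1798 = 5396 frames.
Within the current minute: 2 × 30 + 27 − 2 = 85 (labels ;00/;01 skipped at this minute). Total = 935064 + 5396 + 85 = 940545.

940545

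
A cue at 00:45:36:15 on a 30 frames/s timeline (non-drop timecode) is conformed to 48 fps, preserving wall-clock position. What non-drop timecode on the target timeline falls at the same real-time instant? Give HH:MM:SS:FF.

00:45:36:24

Source frame index: (0×3600 + 45×60 + 36) × 30 + 15 = 82095.
Real time: 82095 / (30) = 5473/2 s.
Target frame: (5473/2) × (48) = 131352.
At 48 labels/s: frame 131352 → 00:45:36:24.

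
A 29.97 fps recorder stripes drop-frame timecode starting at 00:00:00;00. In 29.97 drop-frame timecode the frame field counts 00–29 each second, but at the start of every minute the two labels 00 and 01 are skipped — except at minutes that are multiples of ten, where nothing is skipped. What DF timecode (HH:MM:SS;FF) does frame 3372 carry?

Ten DF minutes hold 17982 frames, so frame 3372 lies in block 0 (frames 0–17981) with 3372 frames into that block.
The block's first minute is 1800 frames and the rest 1798 each; 3372 frames reaches minute 1, so 0 × 18 + 1 × 2 = 2 labels have been skipped so far.
Adding those back, label number 3372 + 2 = 3374 at 30 labels/s is 112 s + 14 f = 0 h 1 min 52 s frame 14, i.e. 00:01:52;14.

00:01:52;14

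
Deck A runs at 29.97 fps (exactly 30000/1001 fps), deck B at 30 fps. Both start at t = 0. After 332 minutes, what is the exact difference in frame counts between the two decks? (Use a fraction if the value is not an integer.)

332 min = 19920 s.
A emits 30000/1001 × 19920 = 597600000/1001 frames; B emits 30 × 19920 = 597600.
Difference = 597600/1001 frames (≈ 597.0030); B is ahead of A.

597600/1001 frames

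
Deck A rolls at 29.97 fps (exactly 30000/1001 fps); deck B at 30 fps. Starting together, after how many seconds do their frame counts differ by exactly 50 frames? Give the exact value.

The gap grows by |30 − 30000/1001| = 30/1001 frames per second.
Time for a 50-frame gap: 50 ÷ (30/1001) = 5005/3 s.

5005/3 seconds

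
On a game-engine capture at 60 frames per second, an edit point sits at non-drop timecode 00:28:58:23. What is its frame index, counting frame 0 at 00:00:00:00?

Total seconds to the label: (0 × 3600 + 28 × 60 + 58) = 1738.
Frame index = 1738 × 60 + 23 = 104303.

104303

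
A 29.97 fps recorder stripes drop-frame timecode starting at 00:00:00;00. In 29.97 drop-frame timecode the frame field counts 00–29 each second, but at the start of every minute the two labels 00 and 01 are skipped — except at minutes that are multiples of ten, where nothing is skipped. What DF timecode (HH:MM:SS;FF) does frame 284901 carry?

02:38:26;07

Each 10-minute DF block holds 10 × 60 × 30 − 9 × 2 = 17982 frames. 284901 ÷ 17982 → 15 full blocks, remainder 15171.
Within the partial block the first minute is 1800 frames and each further minute 1798, so 8 further minute boundaries passed. Total skipped labels = 18 × 15 + 2 × 8 = 286.
Non-drop label index = 284901 + 286 = 285187; at 30 labels/s that is 02:38:26:07, i.e. DF 02:38:26;07.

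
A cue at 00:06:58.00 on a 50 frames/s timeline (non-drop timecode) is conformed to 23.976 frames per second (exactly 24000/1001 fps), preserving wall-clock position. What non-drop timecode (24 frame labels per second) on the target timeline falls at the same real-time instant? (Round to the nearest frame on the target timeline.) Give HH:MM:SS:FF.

Source frame index: (0×3600 + 6×60 + 58) × 50 + 0 = 20900.
Real time: 20900 / (50) = 418 s.
Target frame: (418) × (24000/1001) = 912000/91 ≈ 10021.978 → 10022.
At 24 labels/s: frame 10022 → 00:06:57:14.

00:06:57:14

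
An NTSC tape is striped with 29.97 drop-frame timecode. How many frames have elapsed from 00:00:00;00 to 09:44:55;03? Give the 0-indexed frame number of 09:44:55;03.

Complete 10-minute blocks: 58, each 17982 frames → 1042956.
Remaining 4 whole minutes in the current block: 1800 + 3 × 1798 = 7194 frames.
Within the current minute: 55 × 30 + 3 − 2 = 1651 (labels ;00/;01 skipped at this minute). Total = 1042956 + 7194 + 1651 = 1051801.

1051801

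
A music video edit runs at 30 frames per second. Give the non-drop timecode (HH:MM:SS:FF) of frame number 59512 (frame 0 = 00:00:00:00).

00:33:03:22

59512 ÷ 30 = 1983 full seconds, remainder 22 frames.
1983 s = 0 h 33 min 3 s.
Timecode: 00:33:03:22.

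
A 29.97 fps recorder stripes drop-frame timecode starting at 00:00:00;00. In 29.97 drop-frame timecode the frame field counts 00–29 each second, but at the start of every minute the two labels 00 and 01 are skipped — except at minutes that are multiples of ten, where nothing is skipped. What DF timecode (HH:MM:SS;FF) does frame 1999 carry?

Ten DF minutes hold 17982 frames, so frame 1999 lies in block 0 (frames 0–17981) with 1999 frames into that block.
The block's first minute is 1800 frames and the rest 1798 each; 1999 frames reaches minute 1, so 0 × 18 + 1 × 2 = 2 labels have been skipped so far.
Adding those back, label number 1999 + 2 = 2001 at 30 labels/s is 66 s + 21 f = 0 h 1 min 6 s frame 21, i.e. 00:01:06;21.

00:01:06;21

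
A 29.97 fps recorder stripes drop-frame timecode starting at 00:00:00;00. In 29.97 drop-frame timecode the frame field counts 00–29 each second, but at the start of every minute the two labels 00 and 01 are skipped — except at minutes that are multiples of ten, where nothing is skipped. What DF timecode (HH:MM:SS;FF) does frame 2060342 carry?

Each 10-minute DF block holds 10 × 60 × 30 − 9 × 2 = 17982 frames. 2060342 ÷ 17982 → 114 full blocks, remainder 10394.
Within the partial block the first minute is 1800 frames and each further minute 1798, so 5 further minute boundaries passed. Total skipped labels = 18 × 114 + 2 × 5 = 2062.
Non-drop label index = 2060342 + 2062 = 2062404; at 30 labels/s that is 19:05:46:24, i.e. DF 19:05:46;24.

19:05:46;24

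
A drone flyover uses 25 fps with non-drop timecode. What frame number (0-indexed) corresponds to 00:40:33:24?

frame 60849

Total seconds to the label: (0 × 3600 + 40 × 60 + 33) = 2433.
Frame index = 2433 × 25 + 24 = 60849.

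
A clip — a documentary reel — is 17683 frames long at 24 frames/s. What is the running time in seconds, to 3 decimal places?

Running time = 17683 × 1/24 = 17683/24 s ≈ 736.792 s.

736.792 seconds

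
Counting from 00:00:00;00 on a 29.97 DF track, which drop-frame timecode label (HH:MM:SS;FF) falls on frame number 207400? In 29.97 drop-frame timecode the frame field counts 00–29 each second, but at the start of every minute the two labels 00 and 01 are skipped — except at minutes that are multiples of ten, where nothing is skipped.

01:55:20;08

Each 10-minute DF block holds 10 × 60 × 30 − 9 × 2 = 17982 frames. 207400 ÷ 17982 → 11 full blocks, remainder 9598.
Within the partial block the first minute is 1800 frames and each further minute 1798, so 5 further minute boundaries passed. Total skipped labels = 18 × 11 + 2 × 5 = 208.
Non-drop label index = 207400 + 208 = 207608; at 30 labels/s that is 01:55:20:08, i.e. DF 01:55:20;08.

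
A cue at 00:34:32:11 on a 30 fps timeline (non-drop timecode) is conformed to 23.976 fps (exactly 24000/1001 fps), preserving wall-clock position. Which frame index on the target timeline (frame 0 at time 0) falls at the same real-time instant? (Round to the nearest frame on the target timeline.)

Source frame index: (0×3600 + 34×60 + 32) × 30 + 11 = 62171.
Real time: 62171 / (30) = 62171/30 s.
Target frame: (62171/30) × (24000/1001) = 49736800/1001 ≈ 49687.113 → 49687.

frame 49687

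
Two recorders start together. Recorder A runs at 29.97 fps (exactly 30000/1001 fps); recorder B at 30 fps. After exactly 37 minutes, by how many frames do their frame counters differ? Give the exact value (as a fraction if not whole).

37 min = 2220 s.
A emits 30000/1001 × 2220 = 66600000/1001 frames; B emits 30 × 2220 = 66600.
Difference = 66600/1001 frames (≈ 66.5335); B is ahead of A.

66600/1001 frames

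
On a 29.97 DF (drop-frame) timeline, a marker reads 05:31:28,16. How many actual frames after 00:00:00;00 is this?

As if non-drop at 30 labels/s: (5 × 3600 + 31 × 60 + 28) × 30 + 16 = 596656.
Minute boundaries passed: 331; those not divisible by 10: 331 − 33 = 298; dropped labels = 2 × 298 = 596.
Actual frame index = 596656 − 596 = 596060.

596060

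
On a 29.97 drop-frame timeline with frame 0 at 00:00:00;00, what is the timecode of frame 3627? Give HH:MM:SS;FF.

Ten DF minutes hold 17982 frames, so frame 3627 lies in block 0 (frames 0–17981) with 3627 frames into that block.
The block's first minute is 1800 frames and the rest 1798 each; 3627 frames reaches minute 2, so 0 × 18 + 2 × 2 = 4 labels have been skipped so far.
Adding those back, label number 3627 + 4 = 3631 at 30 labels/s is 121 s + 1 f = 0 h 2 min 1 s frame 1, i.e. 00:02:01;01.

00:02:01;01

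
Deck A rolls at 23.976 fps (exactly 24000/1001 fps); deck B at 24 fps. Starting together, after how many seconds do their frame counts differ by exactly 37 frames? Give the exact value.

The gap grows by |24 − 24000/1001| = 24/1001 frames per second.
Time for a 37-frame gap: 37 ÷ (24/1001) = 37037/24 s.

37037/24 seconds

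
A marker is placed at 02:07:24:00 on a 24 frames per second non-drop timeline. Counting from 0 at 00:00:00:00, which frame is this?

183456

Total seconds to the label: (2 × 3600 + 7 × 60 + 24) = 7644.
Frame index = 7644 × 24 + 0 = 183456.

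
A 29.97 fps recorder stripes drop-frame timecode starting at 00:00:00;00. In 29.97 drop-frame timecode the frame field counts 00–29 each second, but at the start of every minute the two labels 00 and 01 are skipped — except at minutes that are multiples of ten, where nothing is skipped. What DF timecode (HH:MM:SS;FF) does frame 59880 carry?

Ten DF minutes hold 17982 frames, so frame 59880 lies in block 3 (frames 53946–71927) with 5934 frames into that block.
The block's first minute is 1800 frames and the rest 1798 each; 5934 frames reaches minute 3, so 3 × 18 + 3 × 2 = 60 labels have been skipped so far.
Adding those back, label number 59880 + 60 = 59940 at 30 labels/s is 1998 s + 0 f = 0 h 33 min 18 s frame 0, i.e. 00:33:18;00.

00:33:18;00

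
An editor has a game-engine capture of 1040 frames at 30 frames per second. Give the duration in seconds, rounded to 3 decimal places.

Running time = 1040 × 1/30 = 104/3 s ≈ 34.667 s.

34.667 seconds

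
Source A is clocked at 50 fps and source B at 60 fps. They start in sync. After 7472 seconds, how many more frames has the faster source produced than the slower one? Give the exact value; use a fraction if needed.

A emits 50 × 7472 = 373600 frames; B emits 60 × 7472 = 448320.
Difference = 74720 frames; B is ahead of A.

74720 frames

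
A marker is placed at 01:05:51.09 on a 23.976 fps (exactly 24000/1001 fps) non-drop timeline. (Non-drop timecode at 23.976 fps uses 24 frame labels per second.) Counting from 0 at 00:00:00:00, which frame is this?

Total seconds to the label: (1 × 3600 + 5 × 60 + 51) = 3951.
Frame index = 3951 × 24 + 9 = 94833.

frame 94833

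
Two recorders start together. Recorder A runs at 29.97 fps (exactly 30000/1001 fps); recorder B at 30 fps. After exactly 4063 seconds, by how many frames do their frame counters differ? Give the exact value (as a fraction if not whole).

A emits 30000/1001 × 4063 = 121890000/1001 frames; B emits 30 × 4063 = 121890.
Difference = 121890/1001 frames (≈ 121.7682); B is ahead of A.

121890/1001 frames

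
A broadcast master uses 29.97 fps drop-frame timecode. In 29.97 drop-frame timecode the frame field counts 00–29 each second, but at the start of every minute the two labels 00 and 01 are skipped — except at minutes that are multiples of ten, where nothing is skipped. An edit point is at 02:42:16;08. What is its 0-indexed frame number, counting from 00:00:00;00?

291796

As if non-drop at 30 labels/s: (2 × 3600 + 42 × 60 + 16) × 30 + 8 = 292088.
Minute boundaries passed: 162; those not divisible by 10: 162 − 16 = 146; dropped labels = 2 × 146 = 292.
Actual frame index = 292088 − 292 = 291796.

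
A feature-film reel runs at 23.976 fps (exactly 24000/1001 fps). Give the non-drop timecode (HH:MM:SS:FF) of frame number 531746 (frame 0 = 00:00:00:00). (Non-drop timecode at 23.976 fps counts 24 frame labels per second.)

06:09:16:02

531746 ÷ 24 = 22156 full seconds, remainder 2 frames.
22156 s = 6 h 9 min 16 s.
Timecode: 06:09:16:02.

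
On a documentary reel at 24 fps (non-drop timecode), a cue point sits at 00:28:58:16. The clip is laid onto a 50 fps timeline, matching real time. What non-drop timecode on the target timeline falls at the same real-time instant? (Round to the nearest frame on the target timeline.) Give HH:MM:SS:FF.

00:28:58:33

Source frame index: (0×3600 + 28×60 + 58) × 24 + 16 = 41728.
Real time: 41728 / (24) = 5216/3 s.
Target frame: (5216/3) × (50) = 260800/3 ≈ 86933.333 → 86933.
At 50 labels/s: frame 86933 → 00:28:58:33.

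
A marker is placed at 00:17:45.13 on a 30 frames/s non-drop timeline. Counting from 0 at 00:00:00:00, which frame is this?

Total seconds to the label: (0 × 3600 + 17 × 60 + 45) = 1065.
Frame index = 1065 × 30 + 13 = 31963.

31963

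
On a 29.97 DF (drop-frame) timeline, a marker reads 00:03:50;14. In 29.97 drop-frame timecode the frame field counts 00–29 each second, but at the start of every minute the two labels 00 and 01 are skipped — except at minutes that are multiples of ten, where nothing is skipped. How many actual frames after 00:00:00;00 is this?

6908

As if non-drop at 30 labels/s: (0 × 3600 + 3 × 60 + 50) × 30 + 14 = 6914.
Minute boundaries passed: 3; those not divisible by 10: 3 − 0 = 3; dropped labels = 2 × 3 = 6.
Actual frame index = 6914 − 6 = 6908.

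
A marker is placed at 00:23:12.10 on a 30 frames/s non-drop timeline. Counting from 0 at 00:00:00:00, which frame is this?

frame 41770

Total seconds to the label: (0 × 3600 + 23 × 60 + 12) = 1392.
Frame index = 1392 × 30 + 10 = 41770.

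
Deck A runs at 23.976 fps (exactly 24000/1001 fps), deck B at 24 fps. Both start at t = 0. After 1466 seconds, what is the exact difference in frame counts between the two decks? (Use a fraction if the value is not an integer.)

A emits 24000/1001 × 1466 = 35184000/1001 frames; B emits 24 × 1466 = 35184.
Difference = 35184/1001 frames (≈ 35.1489); B is ahead of A.

35184/1001 frames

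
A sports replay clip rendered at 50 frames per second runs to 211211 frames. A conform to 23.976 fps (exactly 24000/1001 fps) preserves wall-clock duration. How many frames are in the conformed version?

Target frames = source frames × (target rate / source rate) = 211211 × (24000/1001)/(50) = 211211 × 480/1001 = 101280.

101280 frames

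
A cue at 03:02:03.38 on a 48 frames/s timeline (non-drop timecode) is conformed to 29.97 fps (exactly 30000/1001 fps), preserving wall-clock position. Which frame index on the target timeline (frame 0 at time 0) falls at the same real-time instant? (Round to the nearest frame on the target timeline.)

frame 327386

Source frame index: (3×3600 + 2×60 + 3) × 48 + 38 = 524342.
Real time: 524342 / (48) = 262171/24 s.
Target frame: (262171/24) × (30000/1001) = 3601250/11 ≈ 327386.364 → 327386.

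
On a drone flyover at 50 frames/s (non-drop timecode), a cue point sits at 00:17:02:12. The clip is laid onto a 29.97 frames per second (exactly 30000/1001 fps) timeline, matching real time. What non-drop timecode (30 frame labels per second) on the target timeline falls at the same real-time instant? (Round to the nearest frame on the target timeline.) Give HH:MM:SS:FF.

Source frame index: (0×3600 + 17×60 + 2) × 50 + 12 = 51112.
Real time: 51112 / (50) = 25556/25 s.
Target frame: (25556/25) × (30000/1001) = 30667200/1001 ≈ 30636.563 → 30637.
At 30 labels/s: frame 30637 → 00:17:01:07.

00:17:01:07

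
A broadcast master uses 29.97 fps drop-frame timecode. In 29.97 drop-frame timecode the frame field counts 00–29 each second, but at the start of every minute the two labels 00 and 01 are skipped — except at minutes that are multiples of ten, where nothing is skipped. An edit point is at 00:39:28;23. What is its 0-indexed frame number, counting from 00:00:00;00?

70991

As if non-drop at 30 labels/s: (0 × 3600 + 39 × 60 + 28) × 30 + 23 = 71063.
Minute boundaries passed: 39; those not divisible by 10: 39 − 3 = 36; dropped labels = 2 × 36 = 72.
Actual frame index = 71063 − 72 = 70991.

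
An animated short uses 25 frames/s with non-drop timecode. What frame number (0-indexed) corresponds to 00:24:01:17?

Total seconds to the label: (0 × 3600 + 24 × 60 + 1) = 1441.
Frame index = 1441 × 25 + 17 = 36042.

36042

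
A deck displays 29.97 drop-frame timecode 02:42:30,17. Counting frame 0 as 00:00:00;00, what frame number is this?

292225

As if non-drop at 30 labels/s: (2 × 3600 + 42 × 60 + 30) × 30 + 17 = 292517.
Minute boundaries passed: 162; those not divisible by 10: 162 − 16 = 146; dropped labels = 2 × 146 = 292.
Actual frame index = 292517 − 292 = 292225.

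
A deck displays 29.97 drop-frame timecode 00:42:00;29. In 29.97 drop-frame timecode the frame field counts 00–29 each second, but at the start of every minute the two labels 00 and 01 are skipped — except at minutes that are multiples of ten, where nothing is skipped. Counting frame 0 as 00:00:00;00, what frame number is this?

Complete 10-minute blocks: 4, each 17982 frames → 71928.
Remaining 2 whole minutes in the current block: 1800 + 1 × 1798 = 3598 frames.
Within the current minute: 0 × 30 + 29 − 2 = 27 (labels ;00/;01 skipped at this minute). Total = 71928 + 3598 + 27 = 75553.

75553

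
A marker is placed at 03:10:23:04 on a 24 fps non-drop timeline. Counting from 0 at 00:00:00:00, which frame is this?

274156

Total seconds to the label: (3 × 3600 + 10 × 60 + 23) = 11423.
Frame index = 11423 × 24 + 4 = 274156.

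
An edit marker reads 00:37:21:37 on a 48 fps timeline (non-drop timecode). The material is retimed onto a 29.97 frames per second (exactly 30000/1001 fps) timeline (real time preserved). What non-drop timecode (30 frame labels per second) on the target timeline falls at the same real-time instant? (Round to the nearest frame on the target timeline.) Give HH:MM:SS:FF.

Source frame index: (0×3600 + 37×60 + 21) × 48 + 37 = 107605.
Real time: 107605 / (48) = 107605/48 s.
Target frame: (107605/48) × (30000/1001) = 67253125/1001 ≈ 67185.939 → 67186.
At 30 labels/s: frame 67186 → 00:37:19:16.

00:37:19:16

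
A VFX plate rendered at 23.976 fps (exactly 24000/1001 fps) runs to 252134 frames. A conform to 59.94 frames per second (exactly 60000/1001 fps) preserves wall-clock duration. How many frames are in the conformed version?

630335 frames

Target frames = source frames × (target rate / source rate) = 252134 × (60000/1001)/(24000/1001) = 252134 × 5/2 = 630335.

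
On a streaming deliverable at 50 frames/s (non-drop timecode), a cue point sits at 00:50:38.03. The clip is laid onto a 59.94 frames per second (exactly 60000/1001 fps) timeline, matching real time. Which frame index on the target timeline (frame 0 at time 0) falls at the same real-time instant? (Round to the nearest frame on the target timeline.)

Source frame index: (0×3600 + 50×60 + 38) × 50 + 3 = 151903.
Real time: 151903 / (50) = 151903/50 s.
Target frame: (151903/50) × (60000/1001) = 182283600/1001 ≈ 182101.499 → 182101.

frame 182101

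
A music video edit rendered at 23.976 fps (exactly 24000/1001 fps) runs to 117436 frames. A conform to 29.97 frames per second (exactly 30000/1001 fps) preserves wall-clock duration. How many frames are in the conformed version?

146795 frames

Frames at target rate = 117436 × (30000/1001) / (24000/1001) = 146795.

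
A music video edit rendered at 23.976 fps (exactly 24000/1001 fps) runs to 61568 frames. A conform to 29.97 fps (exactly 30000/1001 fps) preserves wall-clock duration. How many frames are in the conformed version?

76960 frames

Target frames = source frames × (target rate / source rate) = 61568 × (30000/1001)/(24000/1001) = 61568 × 5/4 = 76960.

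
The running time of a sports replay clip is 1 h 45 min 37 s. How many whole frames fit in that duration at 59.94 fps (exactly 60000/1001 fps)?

379840 frames

1 h 45 min 37 s = 6337 s.
Frames = 6337 × 60000/1001 = 380220000/1001 ≈ 379840.1598.
Complete frames: 379840.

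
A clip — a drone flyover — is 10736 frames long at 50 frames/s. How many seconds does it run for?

214.72 seconds

Running time = 10736 / (50) = 214.72 s.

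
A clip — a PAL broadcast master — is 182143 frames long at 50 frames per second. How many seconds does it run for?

Running time = 182143 / (50) = 3642.86 s.

3642.86 seconds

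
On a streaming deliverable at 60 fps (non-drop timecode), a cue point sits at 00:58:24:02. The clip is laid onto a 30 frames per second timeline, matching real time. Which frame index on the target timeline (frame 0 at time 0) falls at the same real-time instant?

frame 105121

Source frame index: (0×3600 + 58×60 + 24) × 60 + 2 = 210242.
Real time: 210242 / (60) = 105121/30 s.
Target frame: (105121/30) × (30) = 105121.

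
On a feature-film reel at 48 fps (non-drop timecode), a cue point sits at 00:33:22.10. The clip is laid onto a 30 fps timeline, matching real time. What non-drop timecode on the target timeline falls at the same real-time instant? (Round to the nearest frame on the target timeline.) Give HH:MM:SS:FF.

Source frame index: (0×3600 + 33×60 + 22) × 48 + 10 = 96106.
Real time: 96106 / (48) = 48053/24 s.
Target frame: (48053/24) × (30) = 240265/4 ≈ 60066.250 → 60066.
At 30 labels/s: frame 60066 → 00:33:22:06.

00:33:22:06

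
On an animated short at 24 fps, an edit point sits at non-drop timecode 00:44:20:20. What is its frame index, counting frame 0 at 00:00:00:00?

frame 63860

Total seconds to the label: (0 × 3600 + 44 × 60 + 20) = 2660.
Frame index = 2660 × 24 + 20 = 63860.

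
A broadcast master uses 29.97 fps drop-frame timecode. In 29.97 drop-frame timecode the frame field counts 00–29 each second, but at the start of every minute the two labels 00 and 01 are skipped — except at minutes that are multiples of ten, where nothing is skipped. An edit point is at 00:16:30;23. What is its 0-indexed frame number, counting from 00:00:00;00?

Complete 10-minute blocks: 1, each 17982 frames → 17982.
Remaining 6 whole minutes in the current block: 1800 + 5 × 1798 = 10790 frames.
Within the current minute: 30 × 30 + 23 − 2 = 921 (labels ;00/;01 skipped at this minute). Total = 17982 + 10790 + 921 = 29693.

29693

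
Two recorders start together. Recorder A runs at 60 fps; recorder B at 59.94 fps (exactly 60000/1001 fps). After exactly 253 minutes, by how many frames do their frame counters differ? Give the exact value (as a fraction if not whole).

82800/91 frames

253 min = 15180 s.
A emits 60 × 15180 = 910800 frames; B emits 60000/1001 × 15180 = 82800000/91.
Difference = 82800/91 frames (≈ 909.8901); B is behind A.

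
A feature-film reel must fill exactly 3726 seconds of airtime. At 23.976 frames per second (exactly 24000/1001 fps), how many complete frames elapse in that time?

89334 frames

Frames = 3726 × 24000/1001 = 89424000/1001 ≈ 89334.6653.
Complete frames: 89334.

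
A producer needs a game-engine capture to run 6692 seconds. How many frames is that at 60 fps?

Frames = 6692 × 60 = 401520.

401520 frames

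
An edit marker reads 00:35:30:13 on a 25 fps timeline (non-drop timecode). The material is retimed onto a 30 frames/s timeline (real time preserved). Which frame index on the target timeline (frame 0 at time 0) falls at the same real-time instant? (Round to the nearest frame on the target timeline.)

Source frame index: (0×3600 + 35×60 + 30) × 25 + 13 = 53263.
Real time: 53263 / (25) = 53263/25 s.
Target frame: (53263/25) × (30) = 319578/5 ≈ 63915.600 → 63916.

frame 63916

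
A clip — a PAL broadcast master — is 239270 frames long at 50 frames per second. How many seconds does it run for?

Running time = 239270 / (50) = 4785.4 s.

4785.4 seconds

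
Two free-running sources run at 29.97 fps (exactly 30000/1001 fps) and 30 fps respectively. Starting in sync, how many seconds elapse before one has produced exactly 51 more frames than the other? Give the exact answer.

1701.7 seconds

The gap grows by |30 − 30000/1001| = 30/1001 frames per second.
Time for a 51-frame gap: 51 ÷ (30/1001) = 1701.7 s.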